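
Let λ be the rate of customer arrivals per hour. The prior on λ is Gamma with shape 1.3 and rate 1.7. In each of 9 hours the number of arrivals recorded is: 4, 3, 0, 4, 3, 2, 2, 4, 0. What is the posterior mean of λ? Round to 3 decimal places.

Total count ∑xᵢ = 22 over n = 9 hours.
Gamma is conjugate to the Poisson likelihood: posterior is Gamma(shape = 1.3+22 = 23.3, rate = 1.7+9 = 10.7).
Posterior mean = shape/rate = 23.3/10.7 = 2.178.

Posterior mean ≈ 2.178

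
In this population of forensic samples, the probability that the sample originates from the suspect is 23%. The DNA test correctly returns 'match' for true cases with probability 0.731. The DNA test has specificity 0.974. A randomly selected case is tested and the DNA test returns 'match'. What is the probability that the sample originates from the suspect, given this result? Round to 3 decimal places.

P(H | E) ≈ 0.894

Let H be the event that the sample originates from the suspect. P(H) = 0.23, so P(¬H) = 0.77. With E the 'match' result, P(E|H) = 0.731 and P(E|¬H) = 0.026.
P(E) = 0.731·0.23 + 0.026·0.77 = 0.16813 + 0.020020 = 0.18815.
By Bayes' theorem, P(H|E) = 0.16813 / 0.18815 = 0.894.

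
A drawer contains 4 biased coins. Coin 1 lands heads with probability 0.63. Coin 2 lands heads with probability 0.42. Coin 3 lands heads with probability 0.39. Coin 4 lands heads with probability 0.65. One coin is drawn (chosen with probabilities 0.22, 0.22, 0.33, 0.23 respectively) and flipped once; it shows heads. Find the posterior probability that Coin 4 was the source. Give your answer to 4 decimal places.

Posterior probability ≈ 0.2936

Tabulate prior·likelihood by source: [1] prior 0.22, lik 0.63, product 0.1386; [2] prior 0.22, lik 0.42, product 0.09240; [3] prior 0.33, lik 0.39, product 0.1287; [4] prior 0.23, lik 0.65, product 0.1495.
Normalizing constant = 0.50920; the posterior for Coin 4 is its product over the sum, 0.1495/0.50920 = 0.2936.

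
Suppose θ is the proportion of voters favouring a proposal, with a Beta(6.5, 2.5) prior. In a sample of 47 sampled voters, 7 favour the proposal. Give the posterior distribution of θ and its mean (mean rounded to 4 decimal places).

Observing 7 successes and 40 failures updates Beta(6.5, 2.5) by adding the success and failure counts to the two shape parameters: α = 6.5+7 = 13.5, β = 2.5+40 = 42.5.
Posterior mean = α/(α+β) = 13.5/56 = 0.2411.

Posterior: Beta(13.5, 42.5); mean ≈ 0.2411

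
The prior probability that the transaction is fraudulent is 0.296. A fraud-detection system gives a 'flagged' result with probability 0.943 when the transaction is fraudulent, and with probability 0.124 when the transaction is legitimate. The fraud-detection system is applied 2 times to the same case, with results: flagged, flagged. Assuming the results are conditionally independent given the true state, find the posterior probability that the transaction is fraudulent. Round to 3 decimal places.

Let H be the event that the transaction is fraudulent; start with P(H) = 0.296. P('flagged'|H) = 0.943, P('flagged'|¬H) = 0.124.
Update on result 1 ('flagged'): P(H) ← 0.943·0.2960 / (0.943·0.2960 + 0.124·0.7040) = 0.27913/0.36642 = 0.7618.
Update on result 2 ('flagged'): P(H) ← 0.943·0.7618 / (0.943·0.7618 + 0.124·0.2382) = 0.71834/0.74788 = 0.9605.

Posterior P(H) ≈ 0.960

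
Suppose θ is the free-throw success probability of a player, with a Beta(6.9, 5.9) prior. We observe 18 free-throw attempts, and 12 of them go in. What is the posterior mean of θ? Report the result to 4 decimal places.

Observing 12 successes and 6 failures updates Beta(6.9, 5.9) by adding the success and failure counts to the two shape parameters: α = 6.9+12 = 18.9, β = 5.9+6 = 11.9.
E[θ | data] = 18.9/(18.9+11.9) = 0.6136.

Posterior mean ≈ 0.6136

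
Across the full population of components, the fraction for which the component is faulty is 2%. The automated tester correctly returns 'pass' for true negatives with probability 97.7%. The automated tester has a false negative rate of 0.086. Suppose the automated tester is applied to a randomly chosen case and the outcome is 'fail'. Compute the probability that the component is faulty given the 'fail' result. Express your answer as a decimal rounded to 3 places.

P(H | E) ≈ 0.448

Write H for 'the component is faulty'. Prior odds H:¬H = 0.02/0.98 = 0.020408. For the 'fail' outcome, the likelihood ratio is 0.914/0.023 = 39.739.
Posterior odds = 0.020408 × 39.739 = 0.81100, so P(H|E) = 0.81100/(1+0.81100) = 0.448.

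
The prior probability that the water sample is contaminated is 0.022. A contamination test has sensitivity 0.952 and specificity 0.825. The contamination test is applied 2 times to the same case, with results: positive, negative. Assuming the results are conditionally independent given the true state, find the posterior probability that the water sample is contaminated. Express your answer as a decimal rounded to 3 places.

Posterior P(H) ≈ 0.007

Let H be the event that the water sample is contaminated; start with P(H) = 0.022. P('positive'|H) = 0.952, P('positive'|¬H) = 0.175.
Update on result 1 ('positive'): P(H) ← 0.952·0.0220 / (0.952·0.0220 + 0.175·0.9780) = 0.020944/0.19209 = 0.1090.
Update on result 2 ('negative'): P(H) ← 0.048·0.1090 / (0.048·0.1090 + 0.825·0.8910) = 0.0052334/0.74028 = 0.0071.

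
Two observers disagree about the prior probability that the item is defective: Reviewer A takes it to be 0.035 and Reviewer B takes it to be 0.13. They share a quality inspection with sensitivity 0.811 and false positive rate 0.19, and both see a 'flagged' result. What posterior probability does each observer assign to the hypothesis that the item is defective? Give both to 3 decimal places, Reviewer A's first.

The likelihood ratio for a 'flagged' result is 0.811/0.19 = 4.2684.
Reviewer A: prior odds 0.035/0.965 = 0.036269; posterior odds 0.15481; posterior probability 0.134.
Reviewer B: prior odds 0.13/0.87 = 0.14943; posterior odds 0.63781; posterior probability 0.389.

Reviewer A: 0.134; Reviewer B: 0.389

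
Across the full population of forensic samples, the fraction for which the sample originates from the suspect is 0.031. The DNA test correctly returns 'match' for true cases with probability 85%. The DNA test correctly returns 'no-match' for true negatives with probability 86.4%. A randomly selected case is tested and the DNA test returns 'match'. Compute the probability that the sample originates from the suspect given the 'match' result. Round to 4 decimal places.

Write H for 'the sample originates from the suspect'. Prior odds H:¬H = 0.031/0.969 = 0.031992. For the 'match' outcome, the likelihood ratio is 0.85/0.136 = 6.2500.
Posterior odds = 0.031992 × 6.2500 = 0.19995, so P(H|E) = 0.19995/(1+0.19995) = 0.1666.

P(H | E) ≈ 0.1666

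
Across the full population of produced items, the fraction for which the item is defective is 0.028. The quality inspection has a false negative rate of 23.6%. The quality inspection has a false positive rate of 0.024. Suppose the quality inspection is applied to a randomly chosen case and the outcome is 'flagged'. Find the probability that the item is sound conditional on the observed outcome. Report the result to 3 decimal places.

Let H be the event that the item is defective. P(H) = 0.028, so P(¬H) = 0.972. With E the 'flagged' result, P(E|H) = 0.764 and P(E|¬H) = 0.024.
P(E) = 0.764·0.028 + 0.024·0.972 = 0.021392 + 0.023328 = 0.044720.
By Bayes' theorem, P(H|E) = 0.021392 / 0.044720 = 0.478. Hence P(¬H|E) = 1 − 0.478 = 0.522.

P(¬H | E) ≈ 0.522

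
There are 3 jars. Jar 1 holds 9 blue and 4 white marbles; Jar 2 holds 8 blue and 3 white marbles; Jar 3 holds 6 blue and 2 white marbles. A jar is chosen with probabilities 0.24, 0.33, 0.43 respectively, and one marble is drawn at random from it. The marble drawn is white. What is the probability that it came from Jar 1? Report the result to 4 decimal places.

Posterior probability ≈ 0.2721

P(white|Jar 1) = 0.3077; P(white|Jar 2) = 0.2727; P(white|Jar 3) = 0.25.
Prior × likelihood for each source: 0.24·0.3077=0.07385, 0.33·0.2727=0.09000, 0.43·0.25=0.1075. Summing gives P(white) = 0.27135.
P(Jar 1 | white) = 0.07385 / 0.27135 = 0.2721.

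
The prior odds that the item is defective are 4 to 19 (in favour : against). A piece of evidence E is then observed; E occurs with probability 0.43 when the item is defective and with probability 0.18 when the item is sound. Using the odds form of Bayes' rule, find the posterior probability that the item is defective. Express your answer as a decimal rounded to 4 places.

Posterior probability ≈ 0.3346

Prior odds = 4/19 = 0.21053. In log-odds, ln(0.21053) = -1.5581.
Add log likelihood ratio: ln(2.3889) = 0.87083.
Posterior log-odds = -0.68732, so posterior odds = exp(-0.68732) = 0.50292. Converting, P(H|E) = 0.50292/1.5029 = 0.3346.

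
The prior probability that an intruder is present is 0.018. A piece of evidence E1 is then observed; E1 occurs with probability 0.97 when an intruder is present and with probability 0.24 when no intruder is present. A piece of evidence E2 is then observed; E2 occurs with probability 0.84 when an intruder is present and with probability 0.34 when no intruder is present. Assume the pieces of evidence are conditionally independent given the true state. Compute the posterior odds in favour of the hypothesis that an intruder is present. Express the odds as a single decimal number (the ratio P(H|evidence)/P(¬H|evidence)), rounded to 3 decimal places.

Posterior odds ≈ 0.183

Prior odds = 0.018/(1−0.018) = 0.018330.
Likelihood ratio for E1 = 0.97/0.24 = 4.0417.
Likelihood ratio for E2 = 0.84/0.34 = 2.4706.
Posterior odds = prior odds × LR₁ × LR₂ = 0.18303.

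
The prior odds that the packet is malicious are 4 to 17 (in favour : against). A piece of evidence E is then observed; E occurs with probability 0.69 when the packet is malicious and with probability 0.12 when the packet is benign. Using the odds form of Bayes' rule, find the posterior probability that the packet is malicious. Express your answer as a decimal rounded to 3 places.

Posterior probability ≈ 0.575

Prior odds = 4/17 = 0.23529.
Likelihood ratio for E = 0.69/0.12 = 5.7500.
Posterior odds = prior odds × LR = 1.3529.
Posterior probability = odds/(1+odds) = 1.3529/2.3529 = 0.575.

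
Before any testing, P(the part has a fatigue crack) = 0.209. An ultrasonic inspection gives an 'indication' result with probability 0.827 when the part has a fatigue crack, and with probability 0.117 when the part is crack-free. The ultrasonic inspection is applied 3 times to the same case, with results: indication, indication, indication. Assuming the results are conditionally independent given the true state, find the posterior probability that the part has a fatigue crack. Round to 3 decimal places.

With H the event that the part has a fatigue crack, the joint likelihood of the observed sequence is P(data|H) = 0.827·0.827·0.827 = 0.56561 and P(data|¬H) = 0.117·0.117·0.117 = 0.0016016.
Bayes: P(H|data) = 0.209·0.56561 / (0.209·0.56561 + 0.791·0.0016016) = 0.11821/0.11948 = 0.9894.

Posterior P(H) ≈ 0.989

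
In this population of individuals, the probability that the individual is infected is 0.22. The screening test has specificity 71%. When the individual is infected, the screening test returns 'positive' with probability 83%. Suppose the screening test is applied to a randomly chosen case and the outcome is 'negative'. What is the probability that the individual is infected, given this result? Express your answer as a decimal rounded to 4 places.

P(H | E) ≈ 0.0633

Let H be the event that the individual is infected. P(H) = 0.22, so P(¬H) = 0.78. With E the 'negative' result, P(E|H) = 0.17 and P(E|¬H) = 0.71.
P(E) = 0.17·0.22 + 0.71·0.78 = 0.037400 + 0.55380 = 0.59120.
By Bayes' theorem, P(H|E) = 0.037400 / 0.59120 = 0.0633.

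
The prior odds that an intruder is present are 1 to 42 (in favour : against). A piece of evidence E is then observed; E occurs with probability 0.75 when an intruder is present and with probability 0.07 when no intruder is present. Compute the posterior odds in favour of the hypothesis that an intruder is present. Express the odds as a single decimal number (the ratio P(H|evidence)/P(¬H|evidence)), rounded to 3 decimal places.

Prior odds = 1/42 = 0.023810. In log-odds, ln(0.023810) = -3.7377.
Add log likelihood ratio: ln(10.714) = 2.3716.
Posterior log-odds = -1.3661, so posterior odds = exp(-1.3661) = 0.25510.

Posterior odds ≈ 0.255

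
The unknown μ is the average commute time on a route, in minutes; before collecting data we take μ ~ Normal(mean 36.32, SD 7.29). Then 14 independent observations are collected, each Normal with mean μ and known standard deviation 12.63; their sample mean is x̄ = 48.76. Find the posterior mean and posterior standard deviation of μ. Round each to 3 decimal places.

Prior precision 1/τ₀² = 1/7.29² = 0.0188168; data precision n/σ² = 14/12.63² = 0.0877650.
Posterior precision = 0.0188168 + 0.0877650 = 0.106582, giving posterior SD = 1/√0.106582 = 3.063.
Posterior mean = (0.0188168·36.32 + 0.0877650·48.76) / 0.106582 = 46.564.

Posterior mean ≈ 46.564; posterior SD ≈ 3.063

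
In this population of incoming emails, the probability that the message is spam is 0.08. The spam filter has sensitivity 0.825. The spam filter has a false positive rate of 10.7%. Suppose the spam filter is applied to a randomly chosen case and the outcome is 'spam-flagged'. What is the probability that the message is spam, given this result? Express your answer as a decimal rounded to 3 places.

P(H | E) ≈ 0.401

Let H be the event that the message is spam. P(H) = 0.08, so P(¬H) = 0.92. With E the 'spam-flagged' result, P(E|H) = 0.825 and P(E|¬H) = 0.107.
P(E) = 0.825·0.08 + 0.107·0.92 = 0.066000 + 0.098440 = 0.16444.
By Bayes' theorem, P(H|E) = 0.066000 / 0.16444 = 0.401.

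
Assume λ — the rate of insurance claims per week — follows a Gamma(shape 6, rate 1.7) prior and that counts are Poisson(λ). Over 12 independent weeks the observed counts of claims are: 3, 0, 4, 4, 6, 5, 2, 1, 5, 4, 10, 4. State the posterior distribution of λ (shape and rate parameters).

Posterior: Gamma(shape=54, rate=13.7)

Total count ∑xᵢ = 48 over n = 12 weeks.
Gamma is conjugate to the Poisson likelihood: posterior is Gamma(shape = 6+48 = 54, rate = 1.7+12 = 13.7).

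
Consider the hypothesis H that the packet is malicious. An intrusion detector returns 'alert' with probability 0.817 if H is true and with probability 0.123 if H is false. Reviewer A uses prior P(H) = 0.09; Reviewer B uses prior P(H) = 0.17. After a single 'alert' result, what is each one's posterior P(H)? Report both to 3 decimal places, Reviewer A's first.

P('+'|H) = 0.817, P('+'|¬H) = 0.123.
Reviewer A: numerator 0.817·0.09 = 0.073530; evidence = 0.073530+0.123·0.91 = 0.18546; posterior = 0.396.
Reviewer B: numerator 0.817·0.17 = 0.13889; evidence = 0.13889+0.123·0.83 = 0.24098; posterior = 0.576.

Reviewer A: 0.396; Reviewer B: 0.576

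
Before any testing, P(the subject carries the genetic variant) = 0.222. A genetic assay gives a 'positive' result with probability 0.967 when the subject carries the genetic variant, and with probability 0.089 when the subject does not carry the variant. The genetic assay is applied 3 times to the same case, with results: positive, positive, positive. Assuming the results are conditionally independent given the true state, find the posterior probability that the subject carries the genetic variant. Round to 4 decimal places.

Let H be the event that the subject carries the genetic variant; start with P(H) = 0.222. P('positive'|H) = 0.967, P('positive'|¬H) = 0.089.
Update on result 1 ('positive'): P(H) ← 0.967·0.2220 / (0.967·0.2220 + 0.089·0.7780) = 0.21467/0.28392 = 0.7561.
Update on result 2 ('positive'): P(H) ← 0.967·0.7561 / (0.967·0.7561 + 0.089·0.2439) = 0.73117/0.75287 = 0.9712.
Update on result 3 ('positive'): P(H) ← 0.967·0.9712 / (0.967·0.9712 + 0.089·0.0288) = 0.93912/0.94169 = 0.9973.

Posterior P(H) ≈ 0.9973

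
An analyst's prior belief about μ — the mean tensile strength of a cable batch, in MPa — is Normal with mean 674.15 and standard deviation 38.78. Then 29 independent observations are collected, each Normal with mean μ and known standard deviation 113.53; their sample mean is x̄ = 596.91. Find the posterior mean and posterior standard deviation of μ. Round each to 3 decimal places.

Prior precision 1/τ₀² = 1/38.78² = 0.00066494; data precision n/σ² = 29/113.53² = 0.00224997.
Posterior precision = 0.00066494 + 0.00224997 = 0.00291491, giving posterior SD = 1/√0.00291491 = 18.522.
Posterior mean = (0.00066494·674.15 + 0.00224997·596.91) / 0.00291491 = 614.530.

Posterior mean ≈ 614.530; posterior SD ≈ 18.522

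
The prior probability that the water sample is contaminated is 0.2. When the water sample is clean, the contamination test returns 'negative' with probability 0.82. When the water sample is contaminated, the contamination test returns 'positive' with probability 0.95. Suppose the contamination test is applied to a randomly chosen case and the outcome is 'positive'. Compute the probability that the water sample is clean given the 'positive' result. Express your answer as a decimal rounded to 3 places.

Write H for 'the water sample is contaminated'. Prior odds H:¬H = 0.2/0.8 = 0.25000. For the 'positive' outcome, the likelihood ratio is 0.95/0.18 = 5.2778.
Posterior odds = 0.25000 × 5.2778 = 1.3194, so P(H|E) = 1.3194/(1+1.3194) = 0.569. Then P(¬H|E) = 1 − 0.569 = 0.431.

P(¬H | E) ≈ 0.431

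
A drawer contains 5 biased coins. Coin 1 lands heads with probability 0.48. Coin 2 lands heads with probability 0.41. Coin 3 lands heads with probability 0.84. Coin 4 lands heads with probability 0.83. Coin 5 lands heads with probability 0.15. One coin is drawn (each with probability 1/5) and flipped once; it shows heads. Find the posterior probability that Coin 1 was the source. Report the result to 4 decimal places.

Posterior probability ≈ 0.1771

Tabulate prior·likelihood by source: [1] prior 0.2, lik 0.48, product 0.09600; [2] prior 0.2, lik 0.41, product 0.08200; [3] prior 0.2, lik 0.84, product 0.1680; [4] prior 0.2, lik 0.83, product 0.1660; [5] prior 0.2, lik 0.15, product 0.03000.
Normalizing constant = 0.54200; the posterior for Coin 1 is its product over the sum, 0.09600/0.54200 = 0.1771.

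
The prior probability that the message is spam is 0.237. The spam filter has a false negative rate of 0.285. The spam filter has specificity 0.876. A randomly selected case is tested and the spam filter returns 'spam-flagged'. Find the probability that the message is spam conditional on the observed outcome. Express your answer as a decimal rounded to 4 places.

P(H | E) ≈ 0.6417

Let H be the event that the message is spam. P(H) = 0.237, so P(¬H) = 0.763. With E the 'spam-flagged' result, P(E|H) = 0.715 and P(E|¬H) = 0.124.
P(E) = 0.715·0.237 + 0.124·0.763 = 0.16945 + 0.094612 = 0.26407.
By Bayes' theorem, P(H|E) = 0.16945 / 0.26407 = 0.6417.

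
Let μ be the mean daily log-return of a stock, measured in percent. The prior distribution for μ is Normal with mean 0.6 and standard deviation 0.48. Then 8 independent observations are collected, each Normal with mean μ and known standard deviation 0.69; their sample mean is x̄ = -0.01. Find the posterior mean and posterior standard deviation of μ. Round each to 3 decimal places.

Posterior mean ≈ 0.115; posterior SD ≈ 0.217

With known σ, the Normal prior is conjugate. Weight on the data is w = (n/σ²)/(n/σ² + 1/τ₀²) = 16.8032/(16.8032+4.34028) = 0.79472.
Posterior mean = w·x̄ + (1−w)·μ₀ = 0.79472·-0.01 + 0.20528·0.6 = 0.115. Posterior variance = 1/(16.8032+4.34028) = 0.0472959, so SD = 0.217.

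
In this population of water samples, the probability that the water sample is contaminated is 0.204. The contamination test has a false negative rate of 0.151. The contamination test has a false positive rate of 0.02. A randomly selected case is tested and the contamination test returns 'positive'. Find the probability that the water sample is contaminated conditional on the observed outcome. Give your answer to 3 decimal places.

P(H | E) ≈ 0.916

Write H for 'the water sample is contaminated'. Prior odds H:¬H = 0.204/0.796 = 0.25628. For the 'positive' outcome, the likelihood ratio is 0.849/0.02 = 42.450.
Posterior odds = 0.25628 × 42.450 = 10.879, so P(H|E) = 10.879/(1+10.879) = 0.916.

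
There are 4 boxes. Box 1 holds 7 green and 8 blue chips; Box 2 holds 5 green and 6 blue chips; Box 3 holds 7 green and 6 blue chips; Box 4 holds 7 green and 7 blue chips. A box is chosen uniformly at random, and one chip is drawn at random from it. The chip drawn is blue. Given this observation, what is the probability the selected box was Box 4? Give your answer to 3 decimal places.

Posterior probability ≈ 0.245

P(blue|Box 1) = 0.5333; P(blue|Box 2) = 0.5455; P(blue|Box 3) = 0.4615; P(blue|Box 4) = 0.5.
Prior × likelihood for each source: 0.25·0.5333=0.1333, 0.25·0.5455=0.1364, 0.25·0.4615=0.1154, 0.25·0.5=0.1250. Summing gives P(blue) = 0.51008.
P(Box 4 | blue) = 0.1250 / 0.51008 = 0.245.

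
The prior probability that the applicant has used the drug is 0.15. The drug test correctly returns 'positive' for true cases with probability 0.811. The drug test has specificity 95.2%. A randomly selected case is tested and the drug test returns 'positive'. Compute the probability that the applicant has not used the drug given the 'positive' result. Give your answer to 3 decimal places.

P(¬H | E) ≈ 0.251

Write H for 'the applicant has used the drug'. Prior odds H:¬H = 0.15/0.85 = 0.17647. For the 'positive' outcome, the likelihood ratio is 0.811/0.048 = 16.896.
Posterior odds = 0.17647 × 16.896 = 2.9816, so P(H|E) = 2.9816/(1+2.9816) = 0.749. Then P(¬H|E) = 1 − 0.749 = 0.251.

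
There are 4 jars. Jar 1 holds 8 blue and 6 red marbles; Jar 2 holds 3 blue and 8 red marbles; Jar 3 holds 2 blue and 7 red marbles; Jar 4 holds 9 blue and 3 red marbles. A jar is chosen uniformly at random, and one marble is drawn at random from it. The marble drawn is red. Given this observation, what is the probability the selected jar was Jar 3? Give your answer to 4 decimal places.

P(red|Jar 1) = 0.4286; P(red|Jar 2) = 0.7273; P(red|Jar 3) = 0.7778; P(red|Jar 4) = 0.25.
Prior × likelihood for each source: 0.25·0.4286=0.1071, 0.25·0.7273=0.1818, 0.25·0.7778=0.1944, 0.25·0.25=0.06250. Summing gives P(red) = 0.54591.
P(Jar 3 | red) = 0.1944 / 0.54591 = 0.3562.

Posterior probability ≈ 0.3562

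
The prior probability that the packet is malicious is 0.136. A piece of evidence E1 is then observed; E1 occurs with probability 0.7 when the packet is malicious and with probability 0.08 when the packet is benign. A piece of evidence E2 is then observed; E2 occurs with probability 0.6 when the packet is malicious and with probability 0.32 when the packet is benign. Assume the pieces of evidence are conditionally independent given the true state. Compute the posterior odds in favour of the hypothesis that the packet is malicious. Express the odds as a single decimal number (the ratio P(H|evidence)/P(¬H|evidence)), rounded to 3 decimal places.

Prior odds = 0.136/(1−0.136) = 0.15741. In log-odds, ln(0.15741) = -1.8489.
Add log likelihood ratios: ln(8.7500) + ln(1.8750) = 2.7977.
Posterior log-odds = 0.94874, so posterior odds = exp(0.94874) = 2.5825.

Posterior odds ≈ 2.582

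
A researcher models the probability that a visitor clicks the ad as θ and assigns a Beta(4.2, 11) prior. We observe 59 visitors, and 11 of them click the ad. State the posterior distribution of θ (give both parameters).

Observing 11 successes and 48 failures updates Beta(4.2, 11) by adding the success and failure counts to the two shape parameters: α = 4.2+11 = 15.2, β = 11+48 = 59.

Posterior: Beta(15.2, 59)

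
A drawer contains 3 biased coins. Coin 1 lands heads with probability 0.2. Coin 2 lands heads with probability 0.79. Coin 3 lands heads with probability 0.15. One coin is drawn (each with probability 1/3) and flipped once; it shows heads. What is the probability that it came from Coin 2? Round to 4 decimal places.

Posterior probability ≈ 0.6930

P(heads|C1) = 0.2; P(heads|C2) = 0.79; P(heads|C3) = 0.15.
Prior × likelihood for each source: 0.333333·0.2=0.06667, 0.333333·0.79=0.2633, 0.333333·0.15=0.05000. Summing gives P(heads) = 0.38000.
P(Coin 2 | heads) = 0.2633 / 0.38000 = 0.6930.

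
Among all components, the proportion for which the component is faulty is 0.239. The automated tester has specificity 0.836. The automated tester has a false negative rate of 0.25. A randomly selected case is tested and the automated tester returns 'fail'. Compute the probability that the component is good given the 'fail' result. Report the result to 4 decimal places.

P(¬H | E) ≈ 0.4105

Write H for 'the component is faulty'. Prior odds H:¬H = 0.239/0.761 = 0.31406. For the 'fail' outcome, the likelihood ratio is 0.75/0.164 = 4.5732.
Posterior odds = 0.31406 × 4.5732 = 1.4363, so P(H|E) = 1.4363/(1+1.4363) = 0.5895. Then P(¬H|E) = 1 − 0.5895 = 0.4105.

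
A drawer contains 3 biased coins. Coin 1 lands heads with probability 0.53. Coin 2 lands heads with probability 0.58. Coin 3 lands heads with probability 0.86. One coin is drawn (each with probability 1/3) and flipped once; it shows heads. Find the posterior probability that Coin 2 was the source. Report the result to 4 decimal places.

Tabulate prior·likelihood by source: [1] prior 0.333333, lik 0.53, product 0.1767; [2] prior 0.333333, lik 0.58, product 0.1933; [3] prior 0.333333, lik 0.86, product 0.2867.
Normalizing constant = 0.65667; the posterior for Coin 2 is its product over the sum, 0.1933/0.65667 = 0.2944.

Posterior probability ≈ 0.2944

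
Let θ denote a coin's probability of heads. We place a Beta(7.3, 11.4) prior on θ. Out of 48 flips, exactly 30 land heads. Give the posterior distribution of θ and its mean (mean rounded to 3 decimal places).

Observing 30 successes and 18 failures updates Beta(7.3, 11.4) by adding the success and failure counts to the two shape parameters: α = 7.3+30 = 37.3, β = 11.4+18 = 29.4.
E[θ | data] = 37.3/(37.3+29.4) = 0.559.

Posterior: Beta(37.3, 29.4); mean ≈ 0.559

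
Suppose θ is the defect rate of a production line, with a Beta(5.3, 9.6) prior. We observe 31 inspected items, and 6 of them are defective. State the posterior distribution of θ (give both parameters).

The binomial likelihood is conjugate to the Beta prior: with 6 successes and 25 failures, the posterior is Beta(5.3+6, 9.6+25) = Beta(11.3, 34.6).

Posterior: Beta(11.3, 34.6)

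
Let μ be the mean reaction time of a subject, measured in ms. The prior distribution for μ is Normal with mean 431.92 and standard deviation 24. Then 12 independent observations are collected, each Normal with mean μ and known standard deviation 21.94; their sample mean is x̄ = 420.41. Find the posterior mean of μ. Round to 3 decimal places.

Posterior mean ≈ 421.159

With known σ, the Normal prior is conjugate. Weight on the data is w = (n/σ²)/(n/σ² + 1/τ₀²) = 0.0249292/(0.0249292+0.00173611) = 0.93489.
Posterior mean = w·x̄ + (1−w)·μ₀ = 0.93489·420.41 + 0.065108·431.92 = 421.159.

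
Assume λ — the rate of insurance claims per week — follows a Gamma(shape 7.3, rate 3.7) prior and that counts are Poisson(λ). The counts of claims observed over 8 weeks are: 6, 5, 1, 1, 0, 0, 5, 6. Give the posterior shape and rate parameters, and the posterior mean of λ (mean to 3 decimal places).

The Poisson likelihood adds the total count to the shape and the number of exposure periods to the rate. Here ∑xᵢ = 24 and n = 8, so shape 7.3→31.3 and rate 3.7→11.7.
Posterior mean = shape/rate = 31.3/11.7 = 2.675.

Posterior: Gamma(shape=31.3, rate=11.7); mean ≈ 2.675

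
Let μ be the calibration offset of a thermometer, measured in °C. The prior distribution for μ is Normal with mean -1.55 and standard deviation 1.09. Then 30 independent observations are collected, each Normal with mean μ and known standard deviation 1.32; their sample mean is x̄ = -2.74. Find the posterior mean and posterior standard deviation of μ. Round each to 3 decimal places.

Posterior mean ≈ -2.685; posterior SD ≈ 0.235

With known σ, the Normal prior is conjugate. Weight on the data is w = (n/σ²)/(n/σ² + 1/τ₀²) = 17.2176/(17.2176+0.841680) = 0.95339.
Posterior mean = w·x̄ + (1−w)·μ₀ = 0.95339·-2.74 + 0.046606·-1.55 = -2.685. Posterior variance = 1/(17.2176+0.841680) = 0.0553731, so SD = 0.235.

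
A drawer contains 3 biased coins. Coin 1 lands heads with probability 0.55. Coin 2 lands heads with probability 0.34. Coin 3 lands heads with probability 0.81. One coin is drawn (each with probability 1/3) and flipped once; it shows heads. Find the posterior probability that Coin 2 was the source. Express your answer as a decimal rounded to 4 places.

P(heads|C1) = 0.55; P(heads|C2) = 0.34; P(heads|C3) = 0.81.
Prior × likelihood for each source: 0.333333·0.55=0.1833, 0.333333·0.34=0.1133, 0.333333·0.81=0.2700. Summing gives P(heads) = 0.56667.
P(Coin 2 | heads) = 0.1133 / 0.56667 = 0.2000.

Posterior probability ≈ 0.2000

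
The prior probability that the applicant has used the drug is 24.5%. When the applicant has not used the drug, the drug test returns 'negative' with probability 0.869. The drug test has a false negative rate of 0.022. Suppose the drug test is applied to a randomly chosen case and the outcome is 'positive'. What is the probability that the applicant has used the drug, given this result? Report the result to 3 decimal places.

P(H | E) ≈ 0.708

Write H for 'the applicant has used the drug'. Prior odds H:¬H = 0.245/0.755 = 0.32450. For the 'positive' outcome, the likelihood ratio is 0.978/0.131 = 7.4656.
Posterior odds = 0.32450 × 7.4656 = 2.4226, so P(H|E) = 2.4226/(1+2.4226) = 0.708.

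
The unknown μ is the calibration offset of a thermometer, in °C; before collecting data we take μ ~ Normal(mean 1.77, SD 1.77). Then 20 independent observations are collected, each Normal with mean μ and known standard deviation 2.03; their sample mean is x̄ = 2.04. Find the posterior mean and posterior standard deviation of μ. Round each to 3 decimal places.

With known σ, the Normal prior is conjugate. Weight on the data is w = (n/σ²)/(n/σ² + 1/τ₀²) = 4.85331/(4.85331+0.319193) = 0.93829.
Posterior mean = w·x̄ + (1−w)·μ₀ = 0.93829·2.04 + 0.061710·1.77 = 2.023. Posterior variance = 1/(4.85331+0.319193) = 0.193330, so SD = 0.440.

Posterior mean ≈ 2.023; posterior SD ≈ 0.440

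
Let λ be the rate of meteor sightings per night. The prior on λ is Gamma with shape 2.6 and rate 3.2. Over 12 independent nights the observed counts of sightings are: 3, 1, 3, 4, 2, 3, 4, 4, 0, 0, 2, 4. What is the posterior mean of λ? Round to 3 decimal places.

Posterior mean ≈ 2.145

The Poisson likelihood adds the total count to the shape and the number of exposure periods to the rate. Here ∑xᵢ = 30 and n = 12, so shape 2.6→32.6 and rate 3.2→15.2.
E[λ | data] = 32.6/15.2 = 2.145.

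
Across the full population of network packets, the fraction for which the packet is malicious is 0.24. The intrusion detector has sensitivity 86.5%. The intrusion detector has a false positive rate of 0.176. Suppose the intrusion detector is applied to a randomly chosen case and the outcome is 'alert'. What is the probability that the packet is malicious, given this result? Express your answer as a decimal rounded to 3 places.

Write H for 'the packet is malicious'. Prior odds H:¬H = 0.24/0.76 = 0.31579. For the 'alert' outcome, the likelihood ratio is 0.865/0.176 = 4.9148.
Posterior odds = 0.31579 × 4.9148 = 1.5520, so P(H|E) = 1.5520/(1+1.5520) = 0.608.

P(H | E) ≈ 0.608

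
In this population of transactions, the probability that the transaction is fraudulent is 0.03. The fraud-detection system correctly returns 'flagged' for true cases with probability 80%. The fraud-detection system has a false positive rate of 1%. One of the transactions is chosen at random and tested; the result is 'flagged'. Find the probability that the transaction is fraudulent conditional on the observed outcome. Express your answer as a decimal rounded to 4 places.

Write H for 'the transaction is fraudulent'. Prior odds H:¬H = 0.03/0.97 = 0.030928. For the 'flagged' outcome, the likelihood ratio is 0.8/0.01 = 80.000.
Posterior odds = 0.030928 × 80.000 = 2.4742, so P(H|E) = 2.4742/(1+2.4742) = 0.7122.

P(H | E) ≈ 0.7122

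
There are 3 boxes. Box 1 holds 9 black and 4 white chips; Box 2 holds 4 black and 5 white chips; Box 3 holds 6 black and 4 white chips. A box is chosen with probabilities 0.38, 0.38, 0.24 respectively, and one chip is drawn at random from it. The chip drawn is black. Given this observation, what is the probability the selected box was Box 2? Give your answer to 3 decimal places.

P(black|Box 1) = 0.6923; P(black|Box 2) = 0.4444; P(black|Box 3) = 0.6.
Prior × likelihood for each source: 0.38·0.6923=0.2631, 0.38·0.4444=0.1689, 0.24·0.6=0.1440. Summing gives P(black) = 0.57597.
P(Box 2 | black) = 0.1689 / 0.57597 = 0.293.

Posterior probability ≈ 0.293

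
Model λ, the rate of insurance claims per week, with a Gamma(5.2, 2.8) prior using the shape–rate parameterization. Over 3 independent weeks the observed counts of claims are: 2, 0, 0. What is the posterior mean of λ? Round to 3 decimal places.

The Poisson likelihood adds the total count to the shape and the number of exposure periods to the rate. Here ∑xᵢ = 2 and n = 3, so shape 5.2→7.2 and rate 2.8→5.8.
E[λ | data] = 7.2/5.8 = 1.241.

Posterior mean ≈ 1.241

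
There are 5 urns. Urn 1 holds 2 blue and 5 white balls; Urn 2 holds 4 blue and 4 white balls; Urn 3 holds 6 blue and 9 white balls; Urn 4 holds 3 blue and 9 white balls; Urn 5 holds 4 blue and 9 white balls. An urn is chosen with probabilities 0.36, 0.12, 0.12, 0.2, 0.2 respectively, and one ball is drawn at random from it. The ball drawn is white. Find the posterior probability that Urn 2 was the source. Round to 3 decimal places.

P(white|Urn 1) = 0.7143; P(white|Urn 2) = 0.5; P(white|Urn 3) = 0.6; P(white|Urn 4) = 0.75; P(white|Urn 5) = 0.6923.
Prior × likelihood for each source: 0.36·0.7143=0.2571, 0.12·0.5=0.06000, 0.12·0.6=0.07200, 0.2·0.75=0.1500, 0.2·0.6923=0.1385. Summing gives P(white) = 0.67760.
P(Urn 2 | white) = 0.06000 / 0.67760 = 0.089.

Posterior probability ≈ 0.089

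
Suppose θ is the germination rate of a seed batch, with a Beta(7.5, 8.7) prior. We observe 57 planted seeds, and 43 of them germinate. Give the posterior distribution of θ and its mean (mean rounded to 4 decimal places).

Observing 43 successes and 14 failures updates Beta(7.5, 8.7) by adding the success and failure counts to the two shape parameters: α = 7.5+43 = 50.5, β = 8.7+14 = 22.7.
E[θ | data] = 50.5/(50.5+22.7) = 0.6899.

Posterior: Beta(50.5, 22.7); mean ≈ 0.6899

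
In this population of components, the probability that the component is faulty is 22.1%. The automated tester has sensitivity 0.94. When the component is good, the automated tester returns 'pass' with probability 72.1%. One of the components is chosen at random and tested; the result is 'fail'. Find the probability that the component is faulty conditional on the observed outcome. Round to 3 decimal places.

Let H be the event that the component is faulty. P(H) = 0.221, so P(¬H) = 0.779. With E the 'fail' result, P(E|H) = 0.94 and P(E|¬H) = 0.279.
P(E) = 0.94·0.221 + 0.279·0.779 = 0.20774 + 0.21734 = 0.42508.
By Bayes' theorem, P(H|E) = 0.20774 / 0.42508 = 0.489.

P(H | E) ≈ 0.489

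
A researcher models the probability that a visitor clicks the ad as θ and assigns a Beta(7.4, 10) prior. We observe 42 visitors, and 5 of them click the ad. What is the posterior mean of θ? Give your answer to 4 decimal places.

Observing 5 successes and 37 failures updates Beta(7.4, 10) by adding the success and failure counts to the two shape parameters: α = 7.4+5 = 12.4, β = 10+37 = 47.
Posterior mean = α/(α+β) = 12.4/59.4 = 0.2088.

Posterior mean ≈ 0.2088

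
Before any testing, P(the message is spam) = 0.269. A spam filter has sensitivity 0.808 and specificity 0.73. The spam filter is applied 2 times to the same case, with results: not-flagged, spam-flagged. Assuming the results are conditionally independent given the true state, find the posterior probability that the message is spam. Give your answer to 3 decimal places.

With H the event that the message is spam, the joint likelihood of the observed sequence is P(data|H) = 0.192·0.808 = 0.15514 and P(data|¬H) = 0.73·0.27 = 0.19710.
Bayes: P(H|data) = 0.269·0.15514 / (0.269·0.15514 + 0.731·0.19710) = 0.041732/0.18581 = 0.2246.

Posterior P(H) ≈ 0.225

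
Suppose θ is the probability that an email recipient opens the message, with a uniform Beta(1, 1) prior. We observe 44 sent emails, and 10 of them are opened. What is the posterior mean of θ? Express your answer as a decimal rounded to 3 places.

The binomial likelihood is conjugate to the Beta prior: with 10 successes and 34 failures, the posterior is Beta(1+10, 1+34) = Beta(11, 35).
E[θ | data] = 11/(11+35) = 0.239.

Posterior mean ≈ 0.239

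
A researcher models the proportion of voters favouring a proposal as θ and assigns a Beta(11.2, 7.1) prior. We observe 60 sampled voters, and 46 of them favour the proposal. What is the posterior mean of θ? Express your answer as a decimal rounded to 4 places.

The binomial likelihood is conjugate to the Beta prior: with 46 successes and 14 failures, the posterior is Beta(11.2+46, 7.1+14) = Beta(57.2, 21.1).
Posterior mean = α/(α+β) = 57.2/78.3 = 0.7305.

Posterior mean ≈ 0.7305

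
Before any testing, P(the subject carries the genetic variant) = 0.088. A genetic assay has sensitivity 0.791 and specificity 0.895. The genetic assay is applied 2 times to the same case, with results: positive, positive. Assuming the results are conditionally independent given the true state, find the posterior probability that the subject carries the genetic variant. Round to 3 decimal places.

With H the event that the subject carries the genetic variant, the joint likelihood of the observed sequence is P(data|H) = 0.791·0.791 = 0.62568 and P(data|¬H) = 0.105·0.105 = 0.011025.
Bayes: P(H|data) = 0.088·0.62568 / (0.088·0.62568 + 0.912·0.011025) = 0.055060/0.065115 = 0.8456.

Posterior P(H) ≈ 0.846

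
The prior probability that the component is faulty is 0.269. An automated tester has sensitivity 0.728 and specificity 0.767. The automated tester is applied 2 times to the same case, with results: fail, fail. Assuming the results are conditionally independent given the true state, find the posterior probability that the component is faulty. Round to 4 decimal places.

Posterior P(H) ≈ 0.7822

Let H be the event that the component is faulty; start with P(H) = 0.269. P('fail'|H) = 0.728, P('fail'|¬H) = 0.233.
Update on result 1 ('fail'): P(H) ← 0.728·0.2690 / (0.728·0.2690 + 0.233·0.7310) = 0.19583/0.36616 = 0.5348.
Update on result 2 ('fail'): P(H) ← 0.728·0.5348 / (0.728·0.5348 + 0.233·0.4652) = 0.38936/0.49774 = 0.7822.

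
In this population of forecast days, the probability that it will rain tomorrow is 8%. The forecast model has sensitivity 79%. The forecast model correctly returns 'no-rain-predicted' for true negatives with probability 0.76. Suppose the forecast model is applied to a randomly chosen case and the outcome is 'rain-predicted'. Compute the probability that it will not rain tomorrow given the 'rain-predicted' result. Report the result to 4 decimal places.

P(¬H | E) ≈ 0.7775

Let H be the event that it will rain tomorrow. P(H) = 0.08, so P(¬H) = 0.92. With E the 'rain-predicted' result, P(E|H) = 0.79 and P(E|¬H) = 0.24.
P(E) = 0.79·0.08 + 0.24·0.92 = 0.063200 + 0.22080 = 0.28400.
By Bayes' theorem, P(H|E) = 0.063200 / 0.28400 = 0.2225. Hence P(¬H|E) = 1 − 0.2225 = 0.7775.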